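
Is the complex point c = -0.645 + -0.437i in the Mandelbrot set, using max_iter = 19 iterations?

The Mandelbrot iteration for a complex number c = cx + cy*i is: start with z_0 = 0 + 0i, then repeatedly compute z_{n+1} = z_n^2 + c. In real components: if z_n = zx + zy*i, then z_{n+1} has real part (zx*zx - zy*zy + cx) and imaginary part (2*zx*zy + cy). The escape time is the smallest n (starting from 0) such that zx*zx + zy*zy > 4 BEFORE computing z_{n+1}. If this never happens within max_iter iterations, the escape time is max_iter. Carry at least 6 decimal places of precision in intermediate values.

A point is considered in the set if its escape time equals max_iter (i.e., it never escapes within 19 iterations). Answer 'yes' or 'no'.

z_0 = 0 + 0i, c = -0.6450 + -0.4370i
Iter 1: z = -0.6450 + -0.4370i, |z|^2 = 0.6070
Iter 2: z = -0.4199 + 0.1267i, |z|^2 = 0.1924
Iter 3: z = -0.4847 + -0.5434i, |z|^2 = 0.5303
Iter 4: z = -0.7054 + 0.0898i, |z|^2 = 0.5056
Iter 5: z = -0.1555 + -0.5637i, |z|^2 = 0.3420
Iter 6: z = -0.9386 + -0.2617i, |z|^2 = 0.9494
Iter 7: z = 0.1675 + 0.0542i, |z|^2 = 0.0310
Iter 8: z = -0.6199 + -0.4188i, |z|^2 = 0.5597
Iter 9: z = -0.4362 + 0.0823i, |z|^2 = 0.1970
Iter 10: z = -0.4615 + -0.5088i, |z|^2 = 0.4719
Iter 11: z = -0.6908 + 0.0326i, |z|^2 = 0.4783
Iter 12: z = -0.1688 + -0.4821i, |z|^2 = 0.2609
Iter 13: z = -0.8489 + -0.2742i, |z|^2 = 0.7958
Iter 14: z = 0.0004 + 0.0286i, |z|^2 = 0.0008
Iter 15: z = -0.6458 + -0.4370i, |z|^2 = 0.6080
Iter 16: z = -0.4189 + 0.1274i, |z|^2 = 0.1917
Iter 17: z = -0.4858 + -0.5437i, |z|^2 = 0.5316
Iter 18: z = -0.7047 + 0.0913i, |z|^2 = 0.5049
Did not escape in 19 iterations → in set

Answer: yes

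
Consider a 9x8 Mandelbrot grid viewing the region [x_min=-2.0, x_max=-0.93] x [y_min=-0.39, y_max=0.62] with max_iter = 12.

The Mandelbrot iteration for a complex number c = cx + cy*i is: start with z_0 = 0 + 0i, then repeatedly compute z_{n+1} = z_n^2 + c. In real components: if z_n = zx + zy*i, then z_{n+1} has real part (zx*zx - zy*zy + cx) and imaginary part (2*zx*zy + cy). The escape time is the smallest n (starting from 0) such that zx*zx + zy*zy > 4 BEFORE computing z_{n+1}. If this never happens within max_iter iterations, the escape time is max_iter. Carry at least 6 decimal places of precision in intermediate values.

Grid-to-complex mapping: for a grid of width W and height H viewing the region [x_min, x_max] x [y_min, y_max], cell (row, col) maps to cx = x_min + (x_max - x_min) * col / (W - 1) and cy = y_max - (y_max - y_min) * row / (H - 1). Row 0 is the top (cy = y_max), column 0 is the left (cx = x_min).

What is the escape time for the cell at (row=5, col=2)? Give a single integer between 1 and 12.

Answer: 5

Derivation:
z_0 = 0 + 0i, c = -1.7325 + -0.1014i
Iter 1: z = -1.7325 + -0.1014i, |z|^2 = 3.0118
Iter 2: z = 1.2588 + 0.2500i, |z|^2 = 1.6470
Iter 3: z = -0.2105 + 0.5280i, |z|^2 = 0.3231
Iter 4: z = -1.9670 + -0.3237i, |z|^2 = 3.9738
Iter 5: z = 2.0317 + 1.1721i, |z|^2 = 5.5017
Escaped at iteration 5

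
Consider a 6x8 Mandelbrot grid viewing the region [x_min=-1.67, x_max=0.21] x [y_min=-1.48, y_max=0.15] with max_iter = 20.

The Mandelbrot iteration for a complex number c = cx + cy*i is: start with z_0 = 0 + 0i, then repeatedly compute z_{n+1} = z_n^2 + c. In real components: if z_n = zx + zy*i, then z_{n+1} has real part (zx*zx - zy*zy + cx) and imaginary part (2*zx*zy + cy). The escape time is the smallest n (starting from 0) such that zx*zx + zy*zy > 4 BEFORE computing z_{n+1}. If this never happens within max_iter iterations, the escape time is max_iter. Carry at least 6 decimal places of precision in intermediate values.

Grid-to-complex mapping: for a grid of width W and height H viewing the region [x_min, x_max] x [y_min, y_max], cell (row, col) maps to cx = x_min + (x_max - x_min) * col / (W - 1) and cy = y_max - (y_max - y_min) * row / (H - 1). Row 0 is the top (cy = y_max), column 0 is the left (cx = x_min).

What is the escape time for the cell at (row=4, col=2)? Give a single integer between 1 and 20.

Answer: 4

Derivation:
z_0 = 0 + 0i, c = -0.9180 + -0.7814i
Iter 1: z = -0.9180 + -0.7814i, |z|^2 = 1.4534
Iter 2: z = -0.6859 + 0.6533i, |z|^2 = 0.8972
Iter 3: z = -0.8743 + -1.6776i, |z|^2 = 3.5787
Iter 4: z = -2.9679 + 2.1520i, |z|^2 = 13.4398
Escaped at iteration 4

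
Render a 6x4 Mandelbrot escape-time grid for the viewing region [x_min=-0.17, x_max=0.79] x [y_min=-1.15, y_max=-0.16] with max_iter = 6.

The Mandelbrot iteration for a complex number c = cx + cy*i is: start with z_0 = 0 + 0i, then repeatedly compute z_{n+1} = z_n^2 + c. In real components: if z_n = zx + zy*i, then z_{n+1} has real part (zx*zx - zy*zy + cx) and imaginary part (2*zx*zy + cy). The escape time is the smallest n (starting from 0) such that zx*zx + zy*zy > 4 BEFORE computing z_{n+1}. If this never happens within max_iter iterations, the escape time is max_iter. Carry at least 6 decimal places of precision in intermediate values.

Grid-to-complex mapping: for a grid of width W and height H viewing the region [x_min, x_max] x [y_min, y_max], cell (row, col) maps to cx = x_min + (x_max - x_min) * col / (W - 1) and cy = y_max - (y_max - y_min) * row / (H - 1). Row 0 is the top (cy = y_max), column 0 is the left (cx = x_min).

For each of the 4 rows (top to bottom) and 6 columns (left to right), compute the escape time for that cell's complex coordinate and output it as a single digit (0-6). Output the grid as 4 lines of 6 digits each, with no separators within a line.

(row=0, col=0): c = -0.1700 + -0.1600i → escape time 6
(row=0, col=1): c = 0.0220 + -0.1600i → escape time 6
(row=0, col=2): c = 0.2140 + -0.1600i → escape time 6
(row=0, col=3): c = 0.4060 + -0.1600i → escape time 6
(row=0, col=4): c = 0.5980 + -0.1600i → escape time 4
(row=0, col=5): c = 0.7900 + -0.1600i → escape time 3
(row=1, col=0): c = -0.1700 + -0.4900i → escape time 6
(row=1, col=1): c = 0.0220 + -0.4900i → escape time 6
(row=1, col=2): c = 0.2140 + -0.4900i → escape time 6
(row=1, col=3): c = 0.4060 + -0.4900i → escape time 6
(row=1, col=4): c = 0.5980 + -0.4900i → escape time 3
(row=1, col=5): c = 0.7900 + -0.4900i → escape time 3
(row=2, col=0): c = -0.1700 + -0.8200i → escape time 6
(row=2, col=1): c = 0.0220 + -0.8200i → escape time 6
(row=2, col=2): c = 0.2140 + -0.8200i → escape time 5
(row=2, col=3): c = 0.4060 + -0.8200i → escape time 4
(row=2, col=4): c = 0.5980 + -0.8200i → escape time 3
(row=2, col=5): c = 0.7900 + -0.8200i → escape time 2
(row=3, col=0): c = -0.1700 + -1.1500i → escape time 5
(row=3, col=1): c = 0.0220 + -1.1500i → escape time 4
(row=3, col=2): c = 0.2140 + -1.1500i → escape time 3
(row=3, col=3): c = 0.4060 + -1.1500i → escape time 2
(row=3, col=4): c = 0.5980 + -1.1500i → escape time 2
(row=3, col=5): c = 0.7900 + -1.1500i → escape time 2

Answer: 666643
666633
665432
543222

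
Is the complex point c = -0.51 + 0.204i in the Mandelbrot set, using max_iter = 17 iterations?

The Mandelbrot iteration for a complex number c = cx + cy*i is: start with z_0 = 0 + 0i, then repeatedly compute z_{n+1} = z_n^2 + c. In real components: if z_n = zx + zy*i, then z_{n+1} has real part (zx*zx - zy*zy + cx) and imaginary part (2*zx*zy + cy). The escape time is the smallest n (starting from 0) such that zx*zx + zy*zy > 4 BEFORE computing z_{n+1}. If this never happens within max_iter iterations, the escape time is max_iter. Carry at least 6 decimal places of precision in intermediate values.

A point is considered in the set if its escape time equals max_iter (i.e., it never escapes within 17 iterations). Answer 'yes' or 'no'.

z_0 = 0 + 0i, c = -0.5100 + 0.2040i
Iter 1: z = -0.5100 + 0.2040i, |z|^2 = 0.3017
Iter 2: z = -0.2915 + -0.0041i, |z|^2 = 0.0850
Iter 3: z = -0.4250 + 0.2064i, |z|^2 = 0.2232
Iter 4: z = -0.3719 + 0.0286i, |z|^2 = 0.1392
Iter 5: z = -0.3725 + 0.1828i, |z|^2 = 0.1721
Iter 6: z = -0.4047 + 0.0679i, |z|^2 = 0.1684
Iter 7: z = -0.3509 + 0.1491i, |z|^2 = 0.1453
Iter 8: z = -0.4091 + 0.0994i, |z|^2 = 0.1773
Iter 9: z = -0.3525 + 0.1227i, |z|^2 = 0.1393
Iter 10: z = -0.4008 + 0.1175i, |z|^2 = 0.1744
Iter 11: z = -0.3632 + 0.1098i, |z|^2 = 0.1439
Iter 12: z = -0.3902 + 0.1242i, |z|^2 = 0.1677
Iter 13: z = -0.3732 + 0.1070i, |z|^2 = 0.1507
Iter 14: z = -0.3822 + 0.1241i, |z|^2 = 0.1615
Iter 15: z = -0.3793 + 0.1091i, |z|^2 = 0.1558
Iter 16: z = -0.3780 + 0.1212i, |z|^2 = 0.1576
Did not escape in 17 iterations → in set

Answer: yes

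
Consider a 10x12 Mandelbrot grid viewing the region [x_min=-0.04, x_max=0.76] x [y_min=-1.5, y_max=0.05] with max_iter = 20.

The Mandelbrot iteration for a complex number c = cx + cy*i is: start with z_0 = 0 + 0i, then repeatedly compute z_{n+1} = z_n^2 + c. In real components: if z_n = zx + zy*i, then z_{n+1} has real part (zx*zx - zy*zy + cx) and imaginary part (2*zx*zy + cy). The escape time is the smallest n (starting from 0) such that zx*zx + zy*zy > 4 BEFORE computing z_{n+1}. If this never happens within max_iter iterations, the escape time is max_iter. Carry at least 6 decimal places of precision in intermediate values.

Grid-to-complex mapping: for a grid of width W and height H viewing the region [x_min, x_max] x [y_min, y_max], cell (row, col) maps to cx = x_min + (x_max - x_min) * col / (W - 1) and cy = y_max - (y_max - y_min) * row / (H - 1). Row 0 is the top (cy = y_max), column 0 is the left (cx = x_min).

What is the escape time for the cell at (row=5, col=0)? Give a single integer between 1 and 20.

Answer: 20

Derivation:
z_0 = 0 + 0i, c = -0.0400 + -0.6545i
Iter 1: z = -0.0400 + -0.6545i, |z|^2 = 0.4300
Iter 2: z = -0.4668 + -0.6022i, |z|^2 = 0.5806
Iter 3: z = -0.1847 + -0.0923i, |z|^2 = 0.0426
Iter 4: z = -0.0144 + -0.6204i, |z|^2 = 0.3852
Iter 5: z = -0.4247 + -0.6367i, |z|^2 = 0.5858
Iter 6: z = -0.2649 + -0.1137i, |z|^2 = 0.0831
Iter 7: z = 0.0173 + -0.5943i, |z|^2 = 0.3535
Iter 8: z = -0.3929 + -0.6751i, |z|^2 = 0.6101
Iter 9: z = -0.3413 + -0.1241i, |z|^2 = 0.1319
Iter 10: z = 0.0611 + -0.5698i, |z|^2 = 0.3284
Iter 11: z = -0.3610 + -0.7242i, |z|^2 = 0.6548
Iter 12: z = -0.4342 + -0.1317i, |z|^2 = 0.2058
Iter 13: z = 0.1311 + -0.5402i, |z|^2 = 0.3090
Iter 14: z = -0.3146 + -0.7962i, |z|^2 = 0.7329
Iter 15: z = -0.5750 + -0.1536i, |z|^2 = 0.3542
Iter 16: z = 0.2671 + -0.4779i, |z|^2 = 0.2997
Iter 17: z = -0.1971 + -0.9098i, |z|^2 = 0.8666
Iter 18: z = -0.8289 + -0.2959i, |z|^2 = 0.7747
Iter 19: z = 0.5595 + -0.1640i, |z|^2 = 0.3399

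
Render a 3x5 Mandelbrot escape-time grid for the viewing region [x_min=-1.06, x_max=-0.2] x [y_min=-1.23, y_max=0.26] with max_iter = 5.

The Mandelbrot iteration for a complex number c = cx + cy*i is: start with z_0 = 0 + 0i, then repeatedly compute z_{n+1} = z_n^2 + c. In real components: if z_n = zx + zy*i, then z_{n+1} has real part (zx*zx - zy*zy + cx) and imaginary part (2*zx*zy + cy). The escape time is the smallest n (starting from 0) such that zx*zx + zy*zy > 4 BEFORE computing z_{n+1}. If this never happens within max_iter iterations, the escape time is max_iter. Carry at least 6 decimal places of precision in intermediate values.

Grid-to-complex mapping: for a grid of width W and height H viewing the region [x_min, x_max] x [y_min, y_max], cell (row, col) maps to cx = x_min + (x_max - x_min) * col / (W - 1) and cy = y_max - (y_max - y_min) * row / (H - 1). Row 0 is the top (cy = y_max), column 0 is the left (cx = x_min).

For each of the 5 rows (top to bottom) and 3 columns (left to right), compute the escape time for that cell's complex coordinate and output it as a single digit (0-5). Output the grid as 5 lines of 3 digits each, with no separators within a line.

(row=0, col=0): c = -1.0600 + 0.2600i → escape time 5
(row=0, col=1): c = -0.6300 + 0.2600i → escape time 5
(row=0, col=2): c = -0.2000 + 0.2600i → escape time 5
(row=1, col=0): c = -1.0600 + -0.1125i → escape time 5
(row=1, col=1): c = -0.6300 + -0.1125i → escape time 5
(row=1, col=2): c = -0.2000 + -0.1125i → escape time 5
(row=2, col=0): c = -1.0600 + -0.4850i → escape time 5
(row=2, col=1): c = -0.6300 + -0.4850i → escape time 5
(row=2, col=2): c = -0.2000 + -0.4850i → escape time 5
(row=3, col=0): c = -1.0600 + -0.8575i → escape time 3
(row=3, col=1): c = -0.6300 + -0.8575i → escape time 4
(row=3, col=2): c = -0.2000 + -0.8575i → escape time 5
(row=4, col=0): c = -1.0600 + -1.2300i → escape time 3
(row=4, col=1): c = -0.6300 + -1.2300i → escape time 3
(row=4, col=2): c = -0.2000 + -1.2300i → escape time 3

Answer: 555
555
555
345
333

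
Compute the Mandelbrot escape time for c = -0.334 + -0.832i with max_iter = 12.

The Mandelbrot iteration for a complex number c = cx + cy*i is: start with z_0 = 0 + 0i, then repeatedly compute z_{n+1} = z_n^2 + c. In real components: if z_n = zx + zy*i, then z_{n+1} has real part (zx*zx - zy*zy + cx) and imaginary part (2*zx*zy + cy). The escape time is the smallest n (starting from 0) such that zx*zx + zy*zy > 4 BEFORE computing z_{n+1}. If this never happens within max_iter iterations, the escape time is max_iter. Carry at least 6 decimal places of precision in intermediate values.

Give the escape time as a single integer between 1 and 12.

Answer: 7

Derivation:
z_0 = 0 + 0i, c = -0.3340 + -0.8320i
Iter 1: z = -0.3340 + -0.8320i, |z|^2 = 0.8038
Iter 2: z = -0.9147 + -0.2762i, |z|^2 = 0.9129
Iter 3: z = 0.4263 + -0.3267i, |z|^2 = 0.2885
Iter 4: z = -0.2590 + -1.1106i, |z|^2 = 1.3004
Iter 5: z = -1.5003 + -0.2568i, |z|^2 = 2.3167
Iter 6: z = 1.8508 + -0.0615i, |z|^2 = 3.4293
Iter 7: z = 3.0877 + -1.0598i, |z|^2 = 10.6574
Escaped at iteration 7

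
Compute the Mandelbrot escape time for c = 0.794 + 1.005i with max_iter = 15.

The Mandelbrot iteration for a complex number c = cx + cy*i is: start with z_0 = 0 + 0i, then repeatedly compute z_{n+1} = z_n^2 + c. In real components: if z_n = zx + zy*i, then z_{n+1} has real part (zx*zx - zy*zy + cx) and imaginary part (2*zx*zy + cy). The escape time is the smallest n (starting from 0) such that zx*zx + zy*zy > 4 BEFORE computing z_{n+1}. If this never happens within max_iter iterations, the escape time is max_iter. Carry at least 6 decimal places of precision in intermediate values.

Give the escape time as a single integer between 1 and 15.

Answer: 2

Derivation:
z_0 = 0 + 0i, c = 0.7940 + 1.0050i
Iter 1: z = 0.7940 + 1.0050i, |z|^2 = 1.6405
Iter 2: z = 0.4144 + 2.6009i, |z|^2 = 6.9366
Escaped at iteration 2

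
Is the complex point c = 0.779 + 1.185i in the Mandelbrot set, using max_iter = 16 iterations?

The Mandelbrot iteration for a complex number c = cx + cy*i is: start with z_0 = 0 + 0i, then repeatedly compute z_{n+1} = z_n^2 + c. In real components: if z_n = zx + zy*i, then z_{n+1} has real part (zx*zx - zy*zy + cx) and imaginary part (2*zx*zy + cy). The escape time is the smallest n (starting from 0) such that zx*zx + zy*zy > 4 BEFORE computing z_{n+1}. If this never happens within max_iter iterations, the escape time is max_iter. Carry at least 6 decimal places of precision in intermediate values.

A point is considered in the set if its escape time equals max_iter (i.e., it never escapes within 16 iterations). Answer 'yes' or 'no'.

Answer: no

Derivation:
z_0 = 0 + 0i, c = 0.7790 + 1.1850i
Iter 1: z = 0.7790 + 1.1850i, |z|^2 = 2.0111
Iter 2: z = -0.0184 + 3.0312i, |z|^2 = 9.1887
Escaped at iteration 2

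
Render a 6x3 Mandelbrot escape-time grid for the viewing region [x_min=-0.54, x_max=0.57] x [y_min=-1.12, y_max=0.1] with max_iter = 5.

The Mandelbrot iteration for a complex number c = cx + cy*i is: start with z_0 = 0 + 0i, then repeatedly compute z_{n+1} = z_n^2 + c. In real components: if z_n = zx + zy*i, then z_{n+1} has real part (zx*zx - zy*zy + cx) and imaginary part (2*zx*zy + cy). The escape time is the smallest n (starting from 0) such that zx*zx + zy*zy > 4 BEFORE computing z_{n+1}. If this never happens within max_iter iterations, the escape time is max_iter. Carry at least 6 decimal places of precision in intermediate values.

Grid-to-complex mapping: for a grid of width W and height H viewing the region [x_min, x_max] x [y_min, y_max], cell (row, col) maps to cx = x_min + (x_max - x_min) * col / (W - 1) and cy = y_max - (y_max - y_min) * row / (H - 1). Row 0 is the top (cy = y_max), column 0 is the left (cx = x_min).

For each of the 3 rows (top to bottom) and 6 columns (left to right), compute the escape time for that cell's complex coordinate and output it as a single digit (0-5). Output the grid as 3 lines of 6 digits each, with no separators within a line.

Answer: 555554
555554
345322

Derivation:
(row=0, col=0): c = -0.5400 + 0.1000i → escape time 5
(row=0, col=1): c = -0.3180 + 0.1000i → escape time 5
(row=0, col=2): c = -0.0960 + 0.1000i → escape time 5
(row=0, col=3): c = 0.1260 + 0.1000i → escape time 5
(row=0, col=4): c = 0.3480 + 0.1000i → escape time 5
(row=0, col=5): c = 0.5700 + 0.1000i → escape time 4
(row=1, col=0): c = -0.5400 + -0.5100i → escape time 5
(row=1, col=1): c = -0.3180 + -0.5100i → escape time 5
(row=1, col=2): c = -0.0960 + -0.5100i → escape time 5
(row=1, col=3): c = 0.1260 + -0.5100i → escape time 5
(row=1, col=4): c = 0.3480 + -0.5100i → escape time 5
(row=1, col=5): c = 0.5700 + -0.5100i → escape time 4
(row=2, col=0): c = -0.5400 + -1.1200i → escape time 3
(row=2, col=1): c = -0.3180 + -1.1200i → escape time 4
(row=2, col=2): c = -0.0960 + -1.1200i → escape time 5
(row=2, col=3): c = 0.1260 + -1.1200i → escape time 3
(row=2, col=4): c = 0.3480 + -1.1200i → escape time 2
(row=2, col=5): c = 0.5700 + -1.1200i → escape time 2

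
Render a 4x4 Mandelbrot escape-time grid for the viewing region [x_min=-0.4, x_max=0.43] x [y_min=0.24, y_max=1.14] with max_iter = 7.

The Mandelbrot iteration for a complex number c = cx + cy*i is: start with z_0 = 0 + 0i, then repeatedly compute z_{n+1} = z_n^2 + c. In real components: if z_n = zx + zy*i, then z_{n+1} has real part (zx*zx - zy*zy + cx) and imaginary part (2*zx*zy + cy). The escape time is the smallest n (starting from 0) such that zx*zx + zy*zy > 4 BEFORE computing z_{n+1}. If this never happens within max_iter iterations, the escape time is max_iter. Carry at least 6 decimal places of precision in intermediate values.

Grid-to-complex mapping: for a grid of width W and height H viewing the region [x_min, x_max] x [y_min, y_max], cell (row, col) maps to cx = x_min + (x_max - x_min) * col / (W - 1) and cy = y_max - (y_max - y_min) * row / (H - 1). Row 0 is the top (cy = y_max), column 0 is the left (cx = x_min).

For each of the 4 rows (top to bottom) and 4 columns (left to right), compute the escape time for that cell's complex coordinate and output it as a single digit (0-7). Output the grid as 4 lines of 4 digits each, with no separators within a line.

(row=0, col=0): c = -0.4000 + 1.1400i → escape time 4
(row=0, col=1): c = -0.1233 + 1.1400i → escape time 5
(row=0, col=2): c = 0.1533 + 1.1400i → escape time 3
(row=0, col=3): c = 0.4300 + 1.1400i → escape time 2
(row=1, col=0): c = -0.4000 + 0.8400i → escape time 6
(row=1, col=1): c = -0.1233 + 0.8400i → escape time 7
(row=1, col=2): c = 0.1533 + 0.8400i → escape time 5
(row=1, col=3): c = 0.4300 + 0.8400i → escape time 3
(row=2, col=0): c = -0.4000 + 0.5400i → escape time 7
(row=2, col=1): c = -0.1233 + 0.5400i → escape time 7
(row=2, col=2): c = 0.1533 + 0.5400i → escape time 7
(row=2, col=3): c = 0.4300 + 0.5400i → escape time 6
(row=3, col=0): c = -0.4000 + 0.2400i → escape time 7
(row=3, col=1): c = -0.1233 + 0.2400i → escape time 7
(row=3, col=2): c = 0.1533 + 0.2400i → escape time 7
(row=3, col=3): c = 0.4300 + 0.2400i → escape time 7

Answer: 4532
6753
7776
7777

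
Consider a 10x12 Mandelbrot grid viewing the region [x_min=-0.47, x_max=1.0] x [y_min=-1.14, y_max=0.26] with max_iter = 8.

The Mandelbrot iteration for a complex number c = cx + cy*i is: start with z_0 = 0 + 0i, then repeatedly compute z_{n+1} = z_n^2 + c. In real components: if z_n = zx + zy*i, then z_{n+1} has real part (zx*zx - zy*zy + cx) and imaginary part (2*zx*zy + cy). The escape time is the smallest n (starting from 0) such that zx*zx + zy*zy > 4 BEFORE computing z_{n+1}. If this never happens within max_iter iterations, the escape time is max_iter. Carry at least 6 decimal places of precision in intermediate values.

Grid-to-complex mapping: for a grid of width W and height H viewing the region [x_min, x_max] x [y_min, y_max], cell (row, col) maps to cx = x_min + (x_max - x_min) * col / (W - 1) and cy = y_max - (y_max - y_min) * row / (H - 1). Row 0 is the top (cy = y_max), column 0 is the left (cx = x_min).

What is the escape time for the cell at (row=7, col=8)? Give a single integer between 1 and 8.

z_0 = 0 + 0i, c = 0.8367 + -0.6309i
Iter 1: z = 0.8367 + -0.6309i, |z|^2 = 1.0981
Iter 2: z = 1.1386 + -1.6866i, |z|^2 = 4.1412
Escaped at iteration 2

Answer: 2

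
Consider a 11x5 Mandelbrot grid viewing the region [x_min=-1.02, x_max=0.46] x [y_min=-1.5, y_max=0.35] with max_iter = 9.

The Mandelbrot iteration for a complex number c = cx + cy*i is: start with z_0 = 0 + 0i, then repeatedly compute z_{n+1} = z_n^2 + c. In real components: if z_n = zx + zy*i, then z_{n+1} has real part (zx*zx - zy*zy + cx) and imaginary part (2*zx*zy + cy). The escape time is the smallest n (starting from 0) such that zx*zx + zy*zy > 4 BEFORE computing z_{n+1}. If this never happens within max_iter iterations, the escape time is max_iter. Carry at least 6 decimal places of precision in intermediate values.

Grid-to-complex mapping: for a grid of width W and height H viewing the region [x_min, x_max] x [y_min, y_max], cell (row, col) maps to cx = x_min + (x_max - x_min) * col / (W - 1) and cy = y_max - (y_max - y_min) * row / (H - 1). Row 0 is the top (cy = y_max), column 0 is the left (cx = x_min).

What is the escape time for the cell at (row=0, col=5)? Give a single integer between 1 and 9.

Answer: 9

Derivation:
z_0 = 0 + 0i, c = -0.2800 + 0.3500i
Iter 1: z = -0.2800 + 0.3500i, |z|^2 = 0.2009
Iter 2: z = -0.3241 + 0.1540i, |z|^2 = 0.1288
Iter 3: z = -0.1987 + 0.2502i, |z|^2 = 0.1021
Iter 4: z = -0.3031 + 0.2506i, |z|^2 = 0.1547
Iter 5: z = -0.2509 + 0.1981i, |z|^2 = 0.1022
Iter 6: z = -0.2563 + 0.2506i, |z|^2 = 0.1285
Iter 7: z = -0.2771 + 0.2216i, |z|^2 = 0.1259
Iter 8: z = -0.2523 + 0.2272i, |z|^2 = 0.1153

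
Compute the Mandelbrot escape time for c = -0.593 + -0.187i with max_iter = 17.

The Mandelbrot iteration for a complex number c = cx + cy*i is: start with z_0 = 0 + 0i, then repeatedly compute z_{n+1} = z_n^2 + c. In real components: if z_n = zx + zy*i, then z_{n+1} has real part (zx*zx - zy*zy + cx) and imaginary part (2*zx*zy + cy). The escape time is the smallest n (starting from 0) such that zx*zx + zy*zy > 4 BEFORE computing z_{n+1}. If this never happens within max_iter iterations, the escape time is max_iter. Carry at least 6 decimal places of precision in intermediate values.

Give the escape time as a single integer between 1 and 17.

Answer: 17

Derivation:
z_0 = 0 + 0i, c = -0.5930 + -0.1870i
Iter 1: z = -0.5930 + -0.1870i, |z|^2 = 0.3866
Iter 2: z = -0.2763 + 0.0348i, |z|^2 = 0.0776
Iter 3: z = -0.5179 + -0.2062i, |z|^2 = 0.3107
Iter 4: z = -0.3674 + 0.0266i, |z|^2 = 0.1357
Iter 5: z = -0.4588 + -0.2065i, |z|^2 = 0.2531
Iter 6: z = -0.4252 + 0.0025i, |z|^2 = 0.1808
Iter 7: z = -0.4122 + -0.1891i, |z|^2 = 0.2057
Iter 8: z = -0.4588 + -0.0311i, |z|^2 = 0.2115
Iter 9: z = -0.3834 + -0.1585i, |z|^2 = 0.1721
Iter 10: z = -0.4711 + -0.0655i, |z|^2 = 0.2262
Iter 11: z = -0.3754 + -0.1253i, |z|^2 = 0.1566
Iter 12: z = -0.4678 + -0.0929i, |z|^2 = 0.2275
Iter 13: z = -0.3828 + -0.1001i, |z|^2 = 0.1565
Iter 14: z = -0.4565 + -0.1104i, |z|^2 = 0.2206
Iter 15: z = -0.3968 + -0.0862i, |z|^2 = 0.1649
Iter 16: z = -0.4430 + -0.1186i, |z|^2 = 0.2103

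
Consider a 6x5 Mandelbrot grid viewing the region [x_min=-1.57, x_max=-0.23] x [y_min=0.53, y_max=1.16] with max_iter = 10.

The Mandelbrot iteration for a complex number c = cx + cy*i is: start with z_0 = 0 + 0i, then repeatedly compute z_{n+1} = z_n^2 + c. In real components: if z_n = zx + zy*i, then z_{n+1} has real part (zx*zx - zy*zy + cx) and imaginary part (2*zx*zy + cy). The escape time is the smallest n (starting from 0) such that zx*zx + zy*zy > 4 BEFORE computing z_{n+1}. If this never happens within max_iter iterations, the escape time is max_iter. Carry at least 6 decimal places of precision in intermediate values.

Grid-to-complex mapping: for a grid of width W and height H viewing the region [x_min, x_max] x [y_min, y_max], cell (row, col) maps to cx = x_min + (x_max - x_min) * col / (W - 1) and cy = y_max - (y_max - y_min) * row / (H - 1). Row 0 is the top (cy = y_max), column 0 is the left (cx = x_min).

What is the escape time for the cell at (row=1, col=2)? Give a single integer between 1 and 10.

z_0 = 0 + 0i, c = -1.0340 + 1.0025i
Iter 1: z = -1.0340 + 1.0025i, |z|^2 = 2.0742
Iter 2: z = -0.9699 + -1.0707i, |z|^2 = 2.0869
Iter 3: z = -1.2397 + 3.0793i, |z|^2 = 11.0189
Escaped at iteration 3

Answer: 3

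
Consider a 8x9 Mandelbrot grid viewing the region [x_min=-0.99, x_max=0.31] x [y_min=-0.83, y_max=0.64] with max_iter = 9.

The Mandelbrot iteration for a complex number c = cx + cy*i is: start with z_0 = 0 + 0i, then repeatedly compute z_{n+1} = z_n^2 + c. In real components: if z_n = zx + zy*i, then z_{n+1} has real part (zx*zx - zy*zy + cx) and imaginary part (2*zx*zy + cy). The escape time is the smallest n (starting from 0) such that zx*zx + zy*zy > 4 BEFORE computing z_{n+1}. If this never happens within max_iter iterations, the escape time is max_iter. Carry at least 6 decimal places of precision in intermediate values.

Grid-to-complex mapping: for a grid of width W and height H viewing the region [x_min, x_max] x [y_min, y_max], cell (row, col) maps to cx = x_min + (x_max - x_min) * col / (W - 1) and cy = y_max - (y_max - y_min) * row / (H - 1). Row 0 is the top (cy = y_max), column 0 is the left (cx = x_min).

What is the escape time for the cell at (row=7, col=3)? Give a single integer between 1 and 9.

Answer: 9

Derivation:
z_0 = 0 + 0i, c = -0.4329 + -0.6462i
Iter 1: z = -0.4329 + -0.6462i, |z|^2 = 0.6050
Iter 2: z = -0.6631 + -0.0868i, |z|^2 = 0.4473
Iter 3: z = -0.0006 + -0.5312i, |z|^2 = 0.2821
Iter 4: z = -0.7150 + -0.6456i, |z|^2 = 0.9280
Iter 5: z = -0.3384 + 0.2769i, |z|^2 = 0.1912
Iter 6: z = -0.3950 + -0.8337i, |z|^2 = 0.8510
Iter 7: z = -0.9718 + 0.0123i, |z|^2 = 0.9446
Iter 8: z = 0.5114 + -0.6702i, |z|^2 = 0.7107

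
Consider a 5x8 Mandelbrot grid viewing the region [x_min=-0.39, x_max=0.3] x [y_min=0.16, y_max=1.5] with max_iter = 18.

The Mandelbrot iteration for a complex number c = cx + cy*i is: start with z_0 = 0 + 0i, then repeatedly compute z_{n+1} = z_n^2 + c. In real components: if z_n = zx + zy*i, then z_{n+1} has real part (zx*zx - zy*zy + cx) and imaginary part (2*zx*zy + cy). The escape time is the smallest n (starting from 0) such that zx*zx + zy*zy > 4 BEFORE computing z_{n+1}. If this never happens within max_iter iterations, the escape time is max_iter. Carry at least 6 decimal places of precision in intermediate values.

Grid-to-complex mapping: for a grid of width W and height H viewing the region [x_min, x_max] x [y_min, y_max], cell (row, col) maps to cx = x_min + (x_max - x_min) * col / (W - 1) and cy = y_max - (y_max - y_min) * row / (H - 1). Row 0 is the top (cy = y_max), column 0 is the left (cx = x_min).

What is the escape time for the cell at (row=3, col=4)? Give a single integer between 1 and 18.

Answer: 4

Derivation:
z_0 = 0 + 0i, c = 0.3000 + 0.9257i
Iter 1: z = 0.3000 + 0.9257i, |z|^2 = 0.9469
Iter 2: z = -0.4669 + 1.4811i, |z|^2 = 2.4118
Iter 3: z = -1.6757 + -0.4575i, |z|^2 = 3.0174
Iter 4: z = 2.8988 + 2.4591i, |z|^2 = 14.4501
Escaped at iteration 4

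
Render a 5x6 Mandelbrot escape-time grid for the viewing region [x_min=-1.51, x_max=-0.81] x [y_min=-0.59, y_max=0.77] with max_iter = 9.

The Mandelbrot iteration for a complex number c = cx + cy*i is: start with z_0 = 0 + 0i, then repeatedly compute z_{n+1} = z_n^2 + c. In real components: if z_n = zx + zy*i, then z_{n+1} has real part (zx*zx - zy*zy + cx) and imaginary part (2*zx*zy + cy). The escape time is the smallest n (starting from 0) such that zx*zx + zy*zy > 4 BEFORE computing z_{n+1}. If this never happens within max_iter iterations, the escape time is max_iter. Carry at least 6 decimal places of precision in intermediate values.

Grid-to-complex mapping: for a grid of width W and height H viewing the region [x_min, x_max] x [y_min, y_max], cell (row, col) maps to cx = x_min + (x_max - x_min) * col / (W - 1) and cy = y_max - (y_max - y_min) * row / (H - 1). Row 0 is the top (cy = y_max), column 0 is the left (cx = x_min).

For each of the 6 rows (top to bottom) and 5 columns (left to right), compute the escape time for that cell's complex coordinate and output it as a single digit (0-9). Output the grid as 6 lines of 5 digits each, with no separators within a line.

Answer: 33334
34556
57999
89999
56999
33455

Derivation:
(row=0, col=0): c = -1.5100 + 0.7700i → escape time 3
(row=0, col=1): c = -1.3350 + 0.7700i → escape time 3
(row=0, col=2): c = -1.1600 + 0.7700i → escape time 3
(row=0, col=3): c = -0.9850 + 0.7700i → escape time 3
(row=0, col=4): c = -0.8100 + 0.7700i → escape time 4
(row=1, col=0): c = -1.5100 + 0.4980i → escape time 3
(row=1, col=1): c = -1.3350 + 0.4980i → escape time 4
(row=1, col=2): c = -1.1600 + 0.4980i → escape time 5
(row=1, col=3): c = -0.9850 + 0.4980i → escape time 5
(row=1, col=4): c = -0.8100 + 0.4980i → escape time 6
(row=2, col=0): c = -1.5100 + 0.2260i → escape time 5
(row=2, col=1): c = -1.3350 + 0.2260i → escape time 7
(row=2, col=2): c = -1.1600 + 0.2260i → escape time 9
(row=2, col=3): c = -0.9850 + 0.2260i → escape time 9
(row=2, col=4): c = -0.8100 + 0.2260i → escape time 9
(row=3, col=0): c = -1.5100 + -0.0460i → escape time 8
(row=3, col=1): c = -1.3350 + -0.0460i → escape time 9
(row=3, col=2): c = -1.1600 + -0.0460i → escape time 9
(row=3, col=3): c = -0.9850 + -0.0460i → escape time 9
(row=3, col=4): c = -0.8100 + -0.0460i → escape time 9
(row=4, col=0): c = -1.5100 + -0.3180i → escape time 5
(row=4, col=1): c = -1.3350 + -0.3180i → escape time 6
(row=4, col=2): c = -1.1600 + -0.3180i → escape time 9
(row=4, col=3): c = -0.9850 + -0.3180i → escape time 9
(row=4, col=4): c = -0.8100 + -0.3180i → escape time 9
(row=5, col=0): c = -1.5100 + -0.5900i → escape time 3
(row=5, col=1): c = -1.3350 + -0.5900i → escape time 3
(row=5, col=2): c = -1.1600 + -0.5900i → escape time 4
(row=5, col=3): c = -0.9850 + -0.5900i → escape time 5
(row=5, col=4): c = -0.8100 + -0.5900i → escape time 5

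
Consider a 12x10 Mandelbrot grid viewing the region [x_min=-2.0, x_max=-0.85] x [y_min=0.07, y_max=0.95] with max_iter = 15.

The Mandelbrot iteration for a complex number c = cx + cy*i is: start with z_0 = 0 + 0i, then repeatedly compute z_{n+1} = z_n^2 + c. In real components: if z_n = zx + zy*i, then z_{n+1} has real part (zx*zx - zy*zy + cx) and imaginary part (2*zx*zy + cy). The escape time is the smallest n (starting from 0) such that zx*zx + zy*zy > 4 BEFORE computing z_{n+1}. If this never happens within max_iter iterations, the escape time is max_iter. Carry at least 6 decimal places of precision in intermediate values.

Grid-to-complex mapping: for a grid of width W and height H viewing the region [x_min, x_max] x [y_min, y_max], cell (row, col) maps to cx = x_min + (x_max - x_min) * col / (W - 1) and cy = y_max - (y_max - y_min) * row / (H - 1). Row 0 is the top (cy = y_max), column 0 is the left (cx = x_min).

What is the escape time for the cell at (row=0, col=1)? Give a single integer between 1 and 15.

Answer: 1

Derivation:
z_0 = 0 + 0i, c = -1.8955 + 0.9500i
Iter 1: z = -1.8955 + 0.9500i, |z|^2 = 4.4952
Escaped at iteration 1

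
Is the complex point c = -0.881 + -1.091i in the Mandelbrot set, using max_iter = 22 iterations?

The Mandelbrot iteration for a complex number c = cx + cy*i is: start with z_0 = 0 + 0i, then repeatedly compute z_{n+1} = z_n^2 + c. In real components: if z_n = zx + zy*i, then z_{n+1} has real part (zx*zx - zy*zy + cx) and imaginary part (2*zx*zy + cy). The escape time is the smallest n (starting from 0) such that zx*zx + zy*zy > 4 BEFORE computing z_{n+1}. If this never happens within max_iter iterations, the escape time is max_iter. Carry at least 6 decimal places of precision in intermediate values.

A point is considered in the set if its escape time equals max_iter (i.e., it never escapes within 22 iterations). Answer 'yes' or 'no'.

Answer: no

Derivation:
z_0 = 0 + 0i, c = -0.8810 + -1.0910i
Iter 1: z = -0.8810 + -1.0910i, |z|^2 = 1.9664
Iter 2: z = -1.2951 + 0.8313i, |z|^2 = 2.3685
Iter 3: z = 0.1052 + -3.2444i, |z|^2 = 10.5370
Escaped at iteration 3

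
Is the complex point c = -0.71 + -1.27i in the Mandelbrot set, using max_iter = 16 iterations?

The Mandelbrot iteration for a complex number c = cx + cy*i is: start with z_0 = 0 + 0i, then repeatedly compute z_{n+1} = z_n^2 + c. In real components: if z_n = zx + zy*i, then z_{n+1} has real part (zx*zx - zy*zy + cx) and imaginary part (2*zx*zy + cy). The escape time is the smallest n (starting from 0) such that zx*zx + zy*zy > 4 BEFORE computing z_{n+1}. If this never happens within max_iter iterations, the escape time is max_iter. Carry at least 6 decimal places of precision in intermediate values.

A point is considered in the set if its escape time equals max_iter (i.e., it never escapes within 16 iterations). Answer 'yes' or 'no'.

z_0 = 0 + 0i, c = -0.7100 + -1.2700i
Iter 1: z = -0.7100 + -1.2700i, |z|^2 = 2.1170
Iter 2: z = -1.8188 + 0.5334i, |z|^2 = 3.5925
Iter 3: z = 2.3135 + -3.2103i, |z|^2 = 15.6584
Escaped at iteration 3

Answer: no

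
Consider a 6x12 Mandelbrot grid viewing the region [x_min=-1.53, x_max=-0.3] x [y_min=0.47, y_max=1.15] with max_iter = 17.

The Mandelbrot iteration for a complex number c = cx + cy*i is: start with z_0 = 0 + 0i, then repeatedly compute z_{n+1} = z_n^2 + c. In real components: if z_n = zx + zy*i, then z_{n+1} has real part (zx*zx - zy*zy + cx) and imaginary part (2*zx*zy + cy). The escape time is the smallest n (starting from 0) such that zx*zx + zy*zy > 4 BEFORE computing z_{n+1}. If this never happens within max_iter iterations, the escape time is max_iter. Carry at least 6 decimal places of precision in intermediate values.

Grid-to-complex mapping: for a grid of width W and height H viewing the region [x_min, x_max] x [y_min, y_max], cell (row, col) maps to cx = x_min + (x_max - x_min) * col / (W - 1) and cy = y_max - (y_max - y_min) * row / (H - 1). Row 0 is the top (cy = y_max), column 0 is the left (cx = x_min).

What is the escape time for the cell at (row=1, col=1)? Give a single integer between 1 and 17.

z_0 = 0 + 0i, c = -1.2840 + 1.0882i
Iter 1: z = -1.2840 + 1.0882i, |z|^2 = 2.8328
Iter 2: z = -0.8195 + -1.7063i, |z|^2 = 3.5829
Iter 3: z = -3.5238 + 3.8847i, |z|^2 = 27.5081
Escaped at iteration 3

Answer: 3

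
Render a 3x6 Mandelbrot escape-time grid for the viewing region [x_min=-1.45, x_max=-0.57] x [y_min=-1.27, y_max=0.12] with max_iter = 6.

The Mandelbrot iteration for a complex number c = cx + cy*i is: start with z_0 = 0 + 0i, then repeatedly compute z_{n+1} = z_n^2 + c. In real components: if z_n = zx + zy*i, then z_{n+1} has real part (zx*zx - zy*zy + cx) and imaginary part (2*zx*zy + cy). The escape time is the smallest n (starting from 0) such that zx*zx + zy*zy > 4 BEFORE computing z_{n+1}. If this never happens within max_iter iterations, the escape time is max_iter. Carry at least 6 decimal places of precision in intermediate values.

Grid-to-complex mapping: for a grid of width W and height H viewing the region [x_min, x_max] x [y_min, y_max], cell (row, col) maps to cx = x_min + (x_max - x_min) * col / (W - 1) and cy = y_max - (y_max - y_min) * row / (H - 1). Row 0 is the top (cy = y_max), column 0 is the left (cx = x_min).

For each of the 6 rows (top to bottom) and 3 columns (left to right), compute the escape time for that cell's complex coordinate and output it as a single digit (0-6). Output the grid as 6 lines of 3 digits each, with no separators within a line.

(row=0, col=0): c = -1.4500 + 0.1200i → escape time 6
(row=0, col=1): c = -1.0100 + 0.1200i → escape time 6
(row=0, col=2): c = -0.5700 + 0.1200i → escape time 6
(row=1, col=0): c = -1.4500 + -0.1580i → escape time 6
(row=1, col=1): c = -1.0100 + -0.1580i → escape time 6
(row=1, col=2): c = -0.5700 + -0.1580i → escape time 6
(row=2, col=0): c = -1.4500 + -0.4360i → escape time 4
(row=2, col=1): c = -1.0100 + -0.4360i → escape time 6
(row=2, col=2): c = -0.5700 + -0.4360i → escape time 6
(row=3, col=0): c = -1.4500 + -0.7140i → escape time 3
(row=3, col=1): c = -1.0100 + -0.7140i → escape time 4
(row=3, col=2): c = -0.5700 + -0.7140i → escape time 6
(row=4, col=0): c = -1.4500 + -0.9920i → escape time 3
(row=4, col=1): c = -1.0100 + -0.9920i → escape time 3
(row=4, col=2): c = -0.5700 + -0.9920i → escape time 4
(row=5, col=0): c = -1.4500 + -1.2700i → escape time 2
(row=5, col=1): c = -1.0100 + -1.2700i → escape time 2
(row=5, col=2): c = -0.5700 + -1.2700i → escape time 3

Answer: 666
666
466
346
334
223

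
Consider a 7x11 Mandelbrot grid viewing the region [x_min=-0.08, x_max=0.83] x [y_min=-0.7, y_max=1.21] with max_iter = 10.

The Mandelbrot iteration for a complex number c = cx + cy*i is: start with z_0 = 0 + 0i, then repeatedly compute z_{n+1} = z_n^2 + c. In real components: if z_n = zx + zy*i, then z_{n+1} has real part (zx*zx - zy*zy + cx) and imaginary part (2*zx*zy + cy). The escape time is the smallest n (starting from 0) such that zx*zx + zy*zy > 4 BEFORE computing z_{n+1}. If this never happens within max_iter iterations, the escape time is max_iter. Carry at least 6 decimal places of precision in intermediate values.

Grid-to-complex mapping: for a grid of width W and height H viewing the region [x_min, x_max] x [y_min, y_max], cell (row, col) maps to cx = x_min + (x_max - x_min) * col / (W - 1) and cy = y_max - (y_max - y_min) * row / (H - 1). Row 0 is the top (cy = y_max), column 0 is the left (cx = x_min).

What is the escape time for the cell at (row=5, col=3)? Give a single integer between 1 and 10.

Answer: 10

Derivation:
z_0 = 0 + 0i, c = 0.3750 + 0.2550i
Iter 1: z = 0.3750 + 0.2550i, |z|^2 = 0.2056
Iter 2: z = 0.4506 + 0.4463i, |z|^2 = 0.4022
Iter 3: z = 0.3789 + 0.6572i, |z|^2 = 0.5754
Iter 4: z = 0.0867 + 0.7530i, |z|^2 = 0.5745
Iter 5: z = -0.1845 + 0.3856i, |z|^2 = 0.1827
Iter 6: z = 0.2604 + 0.1127i, |z|^2 = 0.0805
Iter 7: z = 0.4301 + 0.3137i, |z|^2 = 0.2834
Iter 8: z = 0.4616 + 0.5248i, |z|^2 = 0.4885
Iter 9: z = 0.3126 + 0.7395i, |z|^2 = 0.6446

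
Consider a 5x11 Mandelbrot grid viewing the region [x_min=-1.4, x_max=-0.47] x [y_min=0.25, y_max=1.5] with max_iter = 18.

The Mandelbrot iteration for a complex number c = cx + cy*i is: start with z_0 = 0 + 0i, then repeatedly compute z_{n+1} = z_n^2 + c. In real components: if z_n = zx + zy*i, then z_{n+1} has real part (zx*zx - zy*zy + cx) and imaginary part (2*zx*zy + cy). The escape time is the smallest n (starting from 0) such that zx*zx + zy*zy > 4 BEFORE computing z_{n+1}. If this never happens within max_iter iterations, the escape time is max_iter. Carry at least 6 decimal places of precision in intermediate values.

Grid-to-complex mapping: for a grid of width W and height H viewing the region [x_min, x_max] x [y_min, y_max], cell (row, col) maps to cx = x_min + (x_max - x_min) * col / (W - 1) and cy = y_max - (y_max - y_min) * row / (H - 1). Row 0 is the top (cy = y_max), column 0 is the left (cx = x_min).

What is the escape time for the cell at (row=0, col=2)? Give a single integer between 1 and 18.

Answer: 2

Derivation:
z_0 = 0 + 0i, c = -0.9350 + 1.5000i
Iter 1: z = -0.9350 + 1.5000i, |z|^2 = 3.1242
Iter 2: z = -2.3108 + -1.3050i, |z|^2 = 7.0427
Escaped at iteration 2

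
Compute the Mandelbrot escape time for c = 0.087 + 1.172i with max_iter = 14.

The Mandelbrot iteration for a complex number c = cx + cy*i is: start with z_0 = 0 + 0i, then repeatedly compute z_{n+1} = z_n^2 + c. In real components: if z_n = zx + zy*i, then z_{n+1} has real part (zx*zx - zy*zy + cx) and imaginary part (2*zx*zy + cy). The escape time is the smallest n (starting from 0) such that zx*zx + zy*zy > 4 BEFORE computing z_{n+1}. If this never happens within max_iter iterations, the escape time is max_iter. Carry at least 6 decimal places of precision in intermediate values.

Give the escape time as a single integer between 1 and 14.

Answer: 3

Derivation:
z_0 = 0 + 0i, c = 0.0870 + 1.1720i
Iter 1: z = 0.0870 + 1.1720i, |z|^2 = 1.3812
Iter 2: z = -1.2790 + 1.3759i, |z|^2 = 3.5291
Iter 3: z = -0.1703 + -2.3477i, |z|^2 = 5.5405
Escaped at iteration 3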